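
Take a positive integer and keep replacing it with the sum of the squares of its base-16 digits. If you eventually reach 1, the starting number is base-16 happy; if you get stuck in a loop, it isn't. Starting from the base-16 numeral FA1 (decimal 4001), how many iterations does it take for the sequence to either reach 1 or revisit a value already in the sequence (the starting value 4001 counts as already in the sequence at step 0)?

7

4001 = (15,10,1)_16 → 15² + 10² + 1² = 225 + 100 + 1 = 326
326 = (1,4,6)_16 → 1² + 4² + 6² = 1 + 16 + 36 = 53
53 = (3,5)_16 → 3² + 5² = 9 + 25 = 34
34 = (2,2)_16 → 2² + 2² = 4 + 4 = 8
8 = (8)_16 → 8² = 64
64 = (4,0)_16 → 4² + 0² = 16 + 0 = 16
16 = (1,0)_16 → 1² + 0² = 1 + 0 = 1  — reached 1.
That took 7 steps.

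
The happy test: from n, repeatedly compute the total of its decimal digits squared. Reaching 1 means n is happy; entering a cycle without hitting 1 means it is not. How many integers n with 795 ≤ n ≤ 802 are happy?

795: 795 → 155 → 51 → 26 → 40 → 16 → 37 → 58 → 89 → 145 → 42 → 20 → 4 → 16  (repeats 16)
796: 796 → 166 → 73 → 58 → 89 → 145 → 42 → 20 → 4 → 16 → 37 → 58  (repeats 58)
797: 797 → 179 → 131 → 11 → 2 → 4 → 16 → 37 → 58 → 89 → 145 → 42 → 20 → 4  (repeats 4)
798: 798 → 194 → 98 → 145 → 42 → 20 → 4 → 16 → 37 → 58 → 89 → 145  (repeats 145)
799: 799 → 211 → 6 → 36 → 45 → 41 → 17 → 50 → 25 → 29 → 85 → 89 → 145 → 42 → 20 → 4 → 16 → 37 → 58 → 89  (repeats 89)
800: 800 → 64 → 52 → 29 → 85 → 89 → 145 → 42 → 20 → 4 → 16 → 37 → 58 → 89  (repeats 89)
801: 801 → 65 → 61 → 37 → 58 → 89 → 145 → 42 → 20 → 4 → 16 → 37  (repeats 37)
802: 802 → 68 → 100 → 1  (reaches 1)
happy: 802

1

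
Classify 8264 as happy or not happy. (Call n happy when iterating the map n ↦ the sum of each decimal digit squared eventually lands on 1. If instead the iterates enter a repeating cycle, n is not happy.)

not happy

8264 → 120
120 → 5
5 → 25
25 → 29
29 → 85
85 → 89
89 → 145
145 → 42
42 → 20
20 → 4
4 → 16
16 → 37
37 → 58
58 → 89  — 89 already seen; the sequence cycles without reaching 1.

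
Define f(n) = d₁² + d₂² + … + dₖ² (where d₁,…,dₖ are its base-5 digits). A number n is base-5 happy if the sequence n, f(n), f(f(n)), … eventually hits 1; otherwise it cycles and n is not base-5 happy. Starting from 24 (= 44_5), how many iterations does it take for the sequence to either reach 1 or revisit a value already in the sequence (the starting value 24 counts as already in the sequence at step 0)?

24 = (4,4)_5 → 4² + 4² = 32
32 = (1,1,2)_5 → 1² + 1² + 2² = 6
6 = (1,1)_5 → 1² + 1² = 2
2 = (2)_5 → 2² = 4
4 = (4)_5 → 4² = 16
16 = (3,1)_5 → 3² + 1² = 10
10 = (2,0)_5 → 2² + 0² = 4  — 4 repeats.
That took 7 steps.

7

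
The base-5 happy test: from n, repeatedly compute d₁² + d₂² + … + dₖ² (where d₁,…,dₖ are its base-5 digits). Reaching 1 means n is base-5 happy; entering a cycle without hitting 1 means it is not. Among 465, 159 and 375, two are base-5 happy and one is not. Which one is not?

375

465: 465 → 27 → 5 → 1  — reaches 1 (base-5 happy)
159: 159 → 19 → 25 → 1  — reaches 1 (base-5 happy)
375: 375 → 9 → 17 → 13 → 13  — repeats 13 (not base-5 happy)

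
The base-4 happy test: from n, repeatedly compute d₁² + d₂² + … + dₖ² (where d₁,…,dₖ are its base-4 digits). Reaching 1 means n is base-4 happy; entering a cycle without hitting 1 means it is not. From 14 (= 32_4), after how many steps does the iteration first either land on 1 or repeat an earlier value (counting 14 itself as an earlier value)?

14 = (3,2)_4 → 3² + 2² = 13
13 = (3,1)_4 → 3² + 1² = 10
10 = (2,2)_4 → 2² + 2² = 8
8 = (2,0)_4 → 2² + 0² = 4
4 = (1,0)_4 → 1² + 0² = 1  — reached 1.
That took 5 steps.

5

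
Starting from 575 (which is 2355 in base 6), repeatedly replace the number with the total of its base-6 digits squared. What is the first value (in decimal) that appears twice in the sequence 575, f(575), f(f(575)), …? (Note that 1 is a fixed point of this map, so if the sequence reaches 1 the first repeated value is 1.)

575 = (2,3,5,5)_6 → 63
63 = (1,4,3)_6 → 26
26 = (4,2)_6 → 20
20 = (3,2)_6 → 13
13 = (2,1)_6 → 5
5 = (5)_6 → 25
25 = (4,1)_6 → 17
17 = (2,5)_6 → 29
29 = (4,5)_6 → 41
41 = (1,0,5)_6 → 26  — 26 already appeared earlier.

26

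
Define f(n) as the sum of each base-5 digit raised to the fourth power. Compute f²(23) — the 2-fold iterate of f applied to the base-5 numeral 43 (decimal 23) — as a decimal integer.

23 = (4,3)_5 → 4⁴ + 3⁴ = 337
337 = (2,3,2,2)_5 → 2⁴ + 3⁴ + 2⁴ + 2⁴ = 129

129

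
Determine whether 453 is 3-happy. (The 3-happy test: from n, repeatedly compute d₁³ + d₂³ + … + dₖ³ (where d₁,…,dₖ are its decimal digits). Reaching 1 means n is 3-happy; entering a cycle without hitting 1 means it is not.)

453 → 216
216 → 225
225 → 141
141 → 66
66 → 432
432 → 99
99 → 1458
1458 → 702
702 → 351
351 → 153
153 → 153  — 153 already seen; the sequence cycles without reaching 1.

not 3-happy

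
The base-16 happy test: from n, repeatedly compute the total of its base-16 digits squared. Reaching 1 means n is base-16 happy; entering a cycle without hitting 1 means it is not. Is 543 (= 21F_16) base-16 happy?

543 = (2,1,15)_16 → 2² + 1² + 15² = 4 + 1 + 225 = 230
230 = (14,6)_16 → 14² + 6² = 196 + 36 = 232
232 = (14,8)_16 → 14² + 8² = 196 + 64 = 260
260 = (1,0,4)_16 → 1² + 0² + 4² = 1 + 0 + 16 = 17
17 = (1,1)_16 → 1² + 1² = 1 + 1 = 2
2 = (2)_16 → 2² = 4
4 = (4)_16 → 4² = 16
16 = (1,0)_16 → 1² + 0² = 1 + 0 = 1  — reached 1.

base-16 happy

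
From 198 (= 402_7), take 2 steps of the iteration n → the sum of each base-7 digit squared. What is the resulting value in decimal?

198 = (4,0,2)_7 → 4² + 0² + 2² = 20
20 = (2,6)_7 → 2² + 6² = 40

40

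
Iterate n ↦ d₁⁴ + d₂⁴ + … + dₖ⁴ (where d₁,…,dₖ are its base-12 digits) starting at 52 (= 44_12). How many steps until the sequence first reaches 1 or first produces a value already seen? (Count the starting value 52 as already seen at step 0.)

52 = (4,4)_12 → 4⁴ + 4⁴ = 512
512 = (3,6,8)_12 → 3⁴ + 6⁴ + 8⁴ = 5473
5473 = (3,2,0,1)_12 → 3⁴ + 2⁴ + 0⁴ + 1⁴ = 98
98 = (8,2)_12 → 8⁴ + 2⁴ = 4112
4112 = (2,4,6,8)_12 → 2⁴ + 4⁴ + 6⁴ + 8⁴ = 5664
5664 = (3,3,4,0)_12 → 3⁴ + 3⁴ + 4⁴ + 0⁴ = 418
418 = (2,10,10)_12 → 2⁴ + 10⁴ + 10⁴ = 20016
20016 = (11,7,0,0)_12 → 11⁴ + 7⁴ + 0⁴ + 0⁴ = 17042
17042 = (9,10,4,2)_12 → 9⁴ + 10⁴ + 4⁴ + 2⁴ = 16833
16833 = (9,8,10,9)_12 → 9⁴ + 8⁴ + 10⁴ + 9⁴ = 27218
27218 = (1,3,9,0,2)_12 → 1⁴ + 3⁴ + 9⁴ + 0⁴ + 2⁴ = 6659
6659 = (3,10,2,11)_12 → 3⁴ + 10⁴ + 2⁴ + 11⁴ = 24738
24738 = (1,2,3,9,6)_12 → 1⁴ + 2⁴ + 3⁴ + 9⁴ + 6⁴ = 7955
7955 = (4,7,2,11)_12 → 4⁴ + 7⁴ + 2⁴ + 11⁴ = 17314
17314 = (10,0,2,10)_12 → 10⁴ + 0⁴ + 2⁴ + 10⁴ = 20016  — 20016 repeats.
That took 15 steps.

15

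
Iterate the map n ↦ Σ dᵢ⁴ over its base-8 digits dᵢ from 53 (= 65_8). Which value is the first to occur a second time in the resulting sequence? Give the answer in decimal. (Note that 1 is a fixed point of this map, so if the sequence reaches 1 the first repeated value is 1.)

53 = (6,5)_8 → 6⁴ + 5⁴ = 1296 + 625 = 1921
1921 = (3,6,0,1)_8 → 3⁴ + 6⁴ + 0⁴ + 1⁴ = 81 + 1296 + 0 + 1 = 1378
1378 = (2,5,4,2)_8 → 2⁴ + 5⁴ + 4⁴ + 2⁴ = 16 + 625 + 256 + 16 = 913
913 = (1,6,2,1)_8 → 1⁴ + 6⁴ + 2⁴ + 1⁴ = 1 + 1296 + 16 + 1 = 1314
1314 = (2,4,4,2)_8 → 2⁴ + 4⁴ + 4⁴ + 2⁴ = 16 + 256 + 256 + 16 = 544
544 = (1,0,4,0)_8 → 1⁴ + 0⁴ + 4⁴ + 0⁴ = 1 + 0 + 256 + 0 = 257
257 = (4,0,1)_8 → 4⁴ + 0⁴ + 1⁴ = 256 + 0 + 1 = 257  — 257 already appeared earlier.

257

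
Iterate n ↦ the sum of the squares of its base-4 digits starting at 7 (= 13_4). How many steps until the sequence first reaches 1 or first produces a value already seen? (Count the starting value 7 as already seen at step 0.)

7 = (1,3)_4 → 1² + 3² = 10
10 = (2,2)_4 → 2² + 2² = 8
8 = (2,0)_4 → 2² + 0² = 4
4 = (1,0)_4 → 1² + 0² = 1  — reached 1.
That took 4 steps.

4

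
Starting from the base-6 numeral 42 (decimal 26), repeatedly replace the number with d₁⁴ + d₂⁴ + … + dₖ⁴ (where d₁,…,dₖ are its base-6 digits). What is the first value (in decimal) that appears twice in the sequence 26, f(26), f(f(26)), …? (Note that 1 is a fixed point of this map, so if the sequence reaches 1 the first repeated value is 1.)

26 = (4,2)_6 → 272
272 = (1,1,3,2)_6 → 99
99 = (2,4,3)_6 → 353
353 = (1,3,4,5)_6 → 963
963 = (4,2,4,3)_6 → 609
609 = (2,4,5,3)_6 → 978
978 = (4,3,1,0)_6 → 338
338 = (1,3,2,2)_6 → 114
114 = (3,1,0)_6 → 82
82 = (2,1,4)_6 → 273
273 = (1,1,3,3)_6 → 164
164 = (4,3,2)_6 → 353  — 353 already appeared earlier.

353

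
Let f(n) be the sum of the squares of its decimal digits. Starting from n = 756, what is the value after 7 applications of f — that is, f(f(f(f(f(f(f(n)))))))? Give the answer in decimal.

89

756 → 7² + 5² + 6² = 110
110 → 1² + 1² + 0² = 2
2 → 2² = 4
4 → 4² = 16
16 → 1² + 6² = 37
37 → 3² + 7² = 58
58 → 5² + 8² = 89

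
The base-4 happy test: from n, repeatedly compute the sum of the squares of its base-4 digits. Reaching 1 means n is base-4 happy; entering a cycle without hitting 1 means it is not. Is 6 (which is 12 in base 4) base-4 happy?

base-4 happy

6 = (1,2)_4 → 1² + 2² = 1 + 4 = 5
5 = (1,1)_4 → 1² + 1² = 1 + 1 = 2
2 = (2)_4 → 2² = 4
4 = (1,0)_4 → 1² + 0² = 1 + 0 = 1  — reached 1.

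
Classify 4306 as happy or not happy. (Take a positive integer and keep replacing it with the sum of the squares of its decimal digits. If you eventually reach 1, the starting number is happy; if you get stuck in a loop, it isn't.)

4306 → 4² + 3² + 0² + 6² = 16 + 9 + 0 + 36 = 61
61 → 6² + 1² = 36 + 1 = 37
37 → 3² + 7² = 9 + 49 = 58
58 → 5² + 8² = 25 + 64 = 89
89 → 8² + 9² = 64 + 81 = 145
145 → 1² + 4² + 5² = 1 + 16 + 25 = 42
42 → 4² + 2² = 16 + 4 = 20
20 → 2² + 0² = 4 + 0 = 4
4 → 4² = 16
16 → 1² + 6² = 1 + 36 = 37  — 37 already seen; the sequence cycles without reaching 1.

not happy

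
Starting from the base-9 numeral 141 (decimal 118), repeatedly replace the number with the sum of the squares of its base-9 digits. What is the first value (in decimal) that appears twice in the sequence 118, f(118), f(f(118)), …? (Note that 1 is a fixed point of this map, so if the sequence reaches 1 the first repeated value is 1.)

50

118 = (1,4,1)_9 → 1² + 4² + 1² = 18
18 = (2,0)_9 → 2² + 0² = 4
4 = (4)_9 → 4² = 16
16 = (1,7)_9 → 1² + 7² = 50
50 = (5,5)_9 → 5² + 5² = 50  — 50 already appeared earlier.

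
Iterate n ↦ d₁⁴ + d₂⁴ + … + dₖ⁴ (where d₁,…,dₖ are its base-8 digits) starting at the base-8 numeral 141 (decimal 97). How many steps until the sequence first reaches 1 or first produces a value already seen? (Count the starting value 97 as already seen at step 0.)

3

97 = (1,4,1)_8 → 258
258 = (4,0,2)_8 → 272
272 = (4,2,0)_8 → 272  — 272 repeats.
That took 3 steps.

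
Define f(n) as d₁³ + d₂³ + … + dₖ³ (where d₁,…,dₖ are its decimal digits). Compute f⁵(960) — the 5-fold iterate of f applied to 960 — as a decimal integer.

513

960 → 9³ + 6³ + 0³ = 945
945 → 9³ + 4³ + 5³ = 918
918 → 9³ + 1³ + 8³ = 1242
1242 → 1³ + 2³ + 4³ + 2³ = 81
81 → 8³ + 1³ = 513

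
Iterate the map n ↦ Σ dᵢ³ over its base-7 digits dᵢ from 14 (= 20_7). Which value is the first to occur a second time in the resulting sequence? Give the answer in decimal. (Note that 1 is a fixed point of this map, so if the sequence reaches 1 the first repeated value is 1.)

14 = (2,0)_7 → 2³ + 0³ = 8
8 = (1,1)_7 → 1³ + 1³ = 2
2 = (2)_7 → 2³ = 8  — 8 already appeared earlier.

8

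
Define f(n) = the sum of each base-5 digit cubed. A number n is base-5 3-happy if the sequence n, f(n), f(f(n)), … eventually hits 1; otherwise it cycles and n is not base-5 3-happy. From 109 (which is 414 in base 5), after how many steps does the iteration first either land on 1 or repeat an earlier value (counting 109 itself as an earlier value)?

5

109 = (4,1,4)_5 → 4³ + 1³ + 4³ = 64 + 1 + 64 = 129
129 = (1,0,0,4)_5 → 1³ + 0³ + 0³ + 4³ = 1 + 0 + 0 + 64 = 65
65 = (2,3,0)_5 → 2³ + 3³ + 0³ = 8 + 27 + 0 = 35
35 = (1,2,0)_5 → 1³ + 2³ + 0³ = 1 + 8 + 0 = 9
9 = (1,4)_5 → 1³ + 4³ = 1 + 64 = 65  — 65 repeats.
That took 5 steps.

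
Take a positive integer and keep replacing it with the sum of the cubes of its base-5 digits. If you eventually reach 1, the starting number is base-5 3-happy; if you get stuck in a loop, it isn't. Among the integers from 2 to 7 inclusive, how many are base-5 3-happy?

1

2: 2 → 8 → 28 → 28  — not base-5 3-happy
3: 3 → 27 → 9 → 65 → 35 → 9  — not base-5 3-happy
4: 4 → 64 → 80 → 28 → 28  — not base-5 3-happy
5: 5 → 1  — base-5 3-happy
6: 6 → 2 → 8 → 28 → 28  — not base-5 3-happy
7: 7 → 9 → 65 → 35 → 9  — not base-5 3-happy
base-5 3-happy: 5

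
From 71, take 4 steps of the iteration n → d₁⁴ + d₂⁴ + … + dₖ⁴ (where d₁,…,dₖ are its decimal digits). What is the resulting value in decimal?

71 → 2402
2402 → 288
288 → 8208
8208 → 8208

8208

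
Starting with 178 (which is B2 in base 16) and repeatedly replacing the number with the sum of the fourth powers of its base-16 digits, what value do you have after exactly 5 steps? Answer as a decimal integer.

1313

178 = (11,2)_16 → 11⁴ + 2⁴ = 14657
14657 = (3,9,4,1)_16 → 3⁴ + 9⁴ + 4⁴ + 1⁴ = 6899
6899 = (1,10,15,3)_16 → 1⁴ + 10⁴ + 15⁴ + 3⁴ = 60707
60707 = (14,13,2,3)_16 → 14⁴ + 13⁴ + 2⁴ + 3⁴ = 67074
67074 = (1,0,6,0,2)_16 → 1⁴ + 0⁴ + 6⁴ + 0⁴ + 2⁴ = 1313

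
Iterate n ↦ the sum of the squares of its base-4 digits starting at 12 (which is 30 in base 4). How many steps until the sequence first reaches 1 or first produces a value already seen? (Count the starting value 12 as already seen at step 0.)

12 = (3,0)_4 → 3² + 0² = 9 + 0 = 9
9 = (2,1)_4 → 2² + 1² = 4 + 1 = 5
5 = (1,1)_4 → 1² + 1² = 1 + 1 = 2
2 = (2)_4 → 2² = 4
4 = (1,0)_4 → 1² + 0² = 1 + 0 = 1  — reached 1.
That took 5 steps.

5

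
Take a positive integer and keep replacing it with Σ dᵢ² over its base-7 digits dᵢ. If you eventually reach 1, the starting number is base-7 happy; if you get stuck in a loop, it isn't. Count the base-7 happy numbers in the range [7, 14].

1

7: 7 → 1  (reaches 1)
8: 8 → 2 → 4 → 16 → 8  (repeats 8)
9: 9 → 5 → 25 → 25  (repeats 25)
10: 10 → 10  (repeats 10)
11: 11 → 17 → 13 → 37 → 29 → 17  (repeats 17)
12: 12 → 26 → 34 → 52 → 10 → 10  (repeats 10)
13: 13 → 37 → 29 → 17 → 13  (repeats 13)
14: 14 → 4 → 16 → 8 → 2 → 4  (repeats 4)
base-7 happy: 7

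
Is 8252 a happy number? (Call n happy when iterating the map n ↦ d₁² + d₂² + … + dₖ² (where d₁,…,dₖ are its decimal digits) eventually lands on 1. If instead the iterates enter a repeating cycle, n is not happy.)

happy

8252 → 97
97 → 130
130 → 10
10 → 1  — reached 1.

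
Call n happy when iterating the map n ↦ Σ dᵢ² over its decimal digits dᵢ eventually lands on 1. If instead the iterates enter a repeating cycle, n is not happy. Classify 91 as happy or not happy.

happy

91 → 9² + 1² = 81 + 1 = 82
82 → 8² + 2² = 64 + 4 = 68
68 → 6² + 8² = 36 + 64 = 100
100 → 1² + 0² + 0² = 1 + 0 + 0 = 1  — reached 1.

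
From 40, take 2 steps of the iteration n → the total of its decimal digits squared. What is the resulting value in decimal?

37

40 → 4² + 0² = 16 + 0 = 16
16 → 1² + 6² = 1 + 36 = 37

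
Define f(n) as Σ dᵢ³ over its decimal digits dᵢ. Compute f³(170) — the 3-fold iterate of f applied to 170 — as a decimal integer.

251

170 → 1³ + 7³ + 0³ = 1 + 343 + 0 = 344
344 → 3³ + 4³ + 4³ = 27 + 64 + 64 = 155
155 → 1³ + 5³ + 5³ = 1 + 125 + 125 = 251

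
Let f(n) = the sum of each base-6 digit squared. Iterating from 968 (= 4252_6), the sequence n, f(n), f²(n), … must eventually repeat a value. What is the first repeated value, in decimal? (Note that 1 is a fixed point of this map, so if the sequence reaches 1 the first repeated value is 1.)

1

968 = (4,2,5,2)_6 → 4² + 2² + 5² + 2² = 16 + 4 + 25 + 4 = 49
49 = (1,2,1)_6 → 1² + 2² + 1² = 1 + 4 + 1 = 6
6 = (1,0)_6 → 1² + 0² = 1 + 0 = 1  — reached the fixed point 1.
1 → 1, so 1 is the first repeated value.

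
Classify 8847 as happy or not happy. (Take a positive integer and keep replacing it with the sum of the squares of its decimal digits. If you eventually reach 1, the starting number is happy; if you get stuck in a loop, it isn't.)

happy

8847 → 8² + 8² + 4² + 7² = 64 + 64 + 16 + 49 = 193
193 → 1² + 9² + 3² = 1 + 81 + 9 = 91
91 → 9² + 1² = 81 + 1 = 82
82 → 8² + 2² = 64 + 4 = 68
68 → 6² + 8² = 36 + 64 = 100
100 → 1² + 0² + 0² = 1 + 0 + 0 = 1  — reached 1.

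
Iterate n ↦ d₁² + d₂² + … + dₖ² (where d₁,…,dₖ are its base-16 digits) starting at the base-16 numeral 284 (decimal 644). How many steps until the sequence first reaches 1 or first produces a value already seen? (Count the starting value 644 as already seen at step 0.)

644 = (2,8,4)_16 → 2² + 8² + 4² = 84
84 = (5,4)_16 → 5² + 4² = 41
41 = (2,9)_16 → 2² + 9² = 85
85 = (5,5)_16 → 5² + 5² = 50
50 = (3,2)_16 → 3² + 2² = 13
13 = (13)_16 → 13² = 169
169 = (10,9)_16 → 10² + 9² = 181
181 = (11,5)_16 → 11² + 5² = 146
146 = (9,2)_16 → 9² + 2² = 85  — 85 repeats.
That took 9 steps.

9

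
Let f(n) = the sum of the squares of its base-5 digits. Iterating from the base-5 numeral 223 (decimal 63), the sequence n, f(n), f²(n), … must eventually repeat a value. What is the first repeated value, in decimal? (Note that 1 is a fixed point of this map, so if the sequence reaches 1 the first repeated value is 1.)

13

63 = (2,2,3)_5 → 2² + 2² + 3² = 17
17 = (3,2)_5 → 3² + 2² = 13
13 = (2,3)_5 → 2² + 3² = 13  — 13 already appeared earlier.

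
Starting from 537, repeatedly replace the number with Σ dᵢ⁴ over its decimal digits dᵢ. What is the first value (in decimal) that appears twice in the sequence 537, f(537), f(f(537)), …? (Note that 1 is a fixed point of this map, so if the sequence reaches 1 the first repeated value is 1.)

537 → 5⁴ + 3⁴ + 7⁴ = 3107
3107 → 3⁴ + 1⁴ + 0⁴ + 7⁴ = 2483
2483 → 2⁴ + 4⁴ + 8⁴ + 3⁴ = 4449
4449 → 4⁴ + 4⁴ + 4⁴ + 9⁴ = 7329
7329 → 7⁴ + 3⁴ + 2⁴ + 9⁴ = 9059
9059 → 9⁴ + 0⁴ + 5⁴ + 9⁴ = 13747
13747 → 1⁴ + 3⁴ + 7⁴ + 4⁴ + 7⁴ = 5140
5140 → 5⁴ + 1⁴ + 4⁴ + 0⁴ = 882
882 → 8⁴ + 8⁴ + 2⁴ = 8208
8208 → 8⁴ + 2⁴ + 0⁴ + 8⁴ = 8208  — 8208 already appeared earlier.

8208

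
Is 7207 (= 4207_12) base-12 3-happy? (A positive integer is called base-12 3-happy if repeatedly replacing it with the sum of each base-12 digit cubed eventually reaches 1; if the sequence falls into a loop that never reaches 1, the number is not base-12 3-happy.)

7207 = (4,2,0,7)_12 → 415
415 = (2,10,7)_12 → 1351
1351 = (9,4,7)_12 → 1136
1136 = (7,10,8)_12 → 1855
1855 = (1,0,10,7)_12 → 1344
1344 = (9,4,0)_12 → 793
793 = (5,6,1)_12 → 342
342 = (2,4,6)_12 → 288
288 = (2,0,0)_12 → 8
8 = (8)_12 → 512
512 = (3,6,8)_12 → 755
755 = (5,2,11)_12 → 1464
1464 = (10,2,0)_12 → 1008
1008 = (7,0,0)_12 → 343
343 = (2,4,7)_12 → 415  — 415 already seen; the sequence cycles without reaching 1.

not base-12 3-happy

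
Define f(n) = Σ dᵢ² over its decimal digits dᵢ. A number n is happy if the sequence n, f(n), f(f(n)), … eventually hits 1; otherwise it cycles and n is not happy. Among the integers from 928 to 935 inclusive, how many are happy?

2

928: 928 → 149 → 98 → 145 → 42 → 20 → 4 → 16 → 37 → 58 → 89 → 145  — not happy
929: 929 → 166 → 73 → 58 → 89 → 145 → 42 → 20 → 4 → 16 → 37 → 58  — not happy
930: 930 → 90 → 81 → 65 → 61 → 37 → 58 → 89 → 145 → 42 → 20 → 4 → 16 → 37  — not happy
931: 931 → 91 → 82 → 68 → 100 → 1  — happy
932: 932 → 94 → 97 → 130 → 10 → 1  — happy
933: 933 → 99 → 162 → 41 → 17 → 50 → 25 → 29 → 85 → 89 → 145 → 42 → 20 → 4 → 16 → 37 → 58 → 89  — not happy
934: 934 → 106 → 37 → 58 → 89 → 145 → 42 → 20 → 4 → 16 → 37  — not happy
935: 935 → 115 → 27 → 53 → 34 → 25 → 29 → 85 → 89 → 145 → 42 → 20 → 4 → 16 → 37 → 58 → 89  — not happy
happy: 931, 932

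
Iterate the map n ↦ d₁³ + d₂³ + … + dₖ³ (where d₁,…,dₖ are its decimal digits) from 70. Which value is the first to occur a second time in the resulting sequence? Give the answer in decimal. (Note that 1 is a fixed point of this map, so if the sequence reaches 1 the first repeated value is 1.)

370

70 → 7³ + 0³ = 343 + 0 = 343
343 → 3³ + 4³ + 3³ = 27 + 64 + 27 = 118
118 → 1³ + 1³ + 8³ = 1 + 1 + 512 = 514
514 → 5³ + 1³ + 4³ = 125 + 1 + 64 = 190
190 → 1³ + 9³ + 0³ = 1 + 729 + 0 = 730
730 → 7³ + 3³ + 0³ = 343 + 27 + 0 = 370
370 → 3³ + 7³ + 0³ = 27 + 343 + 0 = 370  — 370 already appeared earlier.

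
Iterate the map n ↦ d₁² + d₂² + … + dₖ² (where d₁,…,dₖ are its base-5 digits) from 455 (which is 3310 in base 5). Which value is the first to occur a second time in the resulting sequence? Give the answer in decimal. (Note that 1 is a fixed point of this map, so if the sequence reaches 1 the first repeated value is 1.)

1

455 = (3,3,1,0)_5 → 3² + 3² + 1² + 0² = 19
19 = (3,4)_5 → 3² + 4² = 25
25 = (1,0,0)_5 → 1² + 0² + 0² = 1  — reached the fixed point 1.
1 → 1, so 1 is the first repeated value.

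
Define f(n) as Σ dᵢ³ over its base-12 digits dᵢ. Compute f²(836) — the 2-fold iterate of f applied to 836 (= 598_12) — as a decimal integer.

836 = (5,9,8)_12 → 5³ + 9³ + 8³ = 125 + 729 + 512 = 1366
1366 = (9,5,10)_12 → 9³ + 5³ + 10³ = 729 + 125 + 1000 = 1854

1854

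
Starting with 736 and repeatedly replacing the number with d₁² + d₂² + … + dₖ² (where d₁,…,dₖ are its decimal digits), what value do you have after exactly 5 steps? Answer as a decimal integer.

1

736 → 7² + 3² + 6² = 49 + 9 + 36 = 94
94 → 9² + 4² = 81 + 16 = 97
97 → 9² + 7² = 81 + 49 = 130
130 → 1² + 3² + 0² = 1 + 9 + 0 = 10
10 → 1² + 0² = 1 + 0 = 1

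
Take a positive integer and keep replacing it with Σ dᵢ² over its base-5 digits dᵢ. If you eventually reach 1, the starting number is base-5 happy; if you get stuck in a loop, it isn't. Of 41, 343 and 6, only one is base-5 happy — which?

41: 41 → 11 → 5 → 1  — reaches 1 (base-5 happy)
343: 343 → 31 → 3 → 9 → 17 → 13 → 13  — repeats 13 (not base-5 happy)
6: 6 → 2 → 4 → 16 → 10 → 4  — repeats 4 (not base-5 happy)

41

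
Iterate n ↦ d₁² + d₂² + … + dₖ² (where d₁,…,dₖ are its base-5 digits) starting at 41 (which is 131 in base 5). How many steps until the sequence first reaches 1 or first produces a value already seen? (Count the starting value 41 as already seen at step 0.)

41 = (1,3,1)_5 → 1² + 3² + 1² = 1 + 9 + 1 = 11
11 = (2,1)_5 → 2² + 1² = 4 + 1 = 5
5 = (1,0)_5 → 1² + 0² = 1 + 0 = 1  — reached 1.
That took 3 steps.

3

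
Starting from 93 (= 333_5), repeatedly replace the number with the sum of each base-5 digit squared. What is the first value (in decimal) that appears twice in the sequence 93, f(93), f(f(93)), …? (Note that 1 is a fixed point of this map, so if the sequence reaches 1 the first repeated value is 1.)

1

93 = (3,3,3)_5 → 3² + 3² + 3² = 27
27 = (1,0,2)_5 → 1² + 0² + 2² = 5
5 = (1,0)_5 → 1² + 0² = 1  — reached the fixed point 1.
1 → 1, so 1 is the first repeated value.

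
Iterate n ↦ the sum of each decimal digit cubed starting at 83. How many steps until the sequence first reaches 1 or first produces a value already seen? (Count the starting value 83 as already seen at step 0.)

83 → 539
539 → 881
881 → 1025
1025 → 134
134 → 92
92 → 737
737 → 713
713 → 371
371 → 371  — 371 repeats.
That took 9 steps.

9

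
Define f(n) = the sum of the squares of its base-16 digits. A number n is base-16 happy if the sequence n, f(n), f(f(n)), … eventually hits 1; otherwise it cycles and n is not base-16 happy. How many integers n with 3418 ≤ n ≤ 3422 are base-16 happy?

3418: 3418 → 294 → 41 → 85 → 50 → 13 → 169 → 181 → 146 → 85  (repeats 85)
3419: 3419 → 315 → 131 → 73 → 97 → 37 → 29 → 170 → 200 → 208 → 169 → 181 → 146 → 85 → 50 → 13 → 169  (repeats 169)
3420: 3420 → 338 → 30 → 197 → 169 → 181 → 146 → 85 → 50 → 13 → 169  (repeats 169)
3421: 3421 → 363 → 158 → 277 → 27 → 122 → 149 → 106 → 136 → 128 → 64 → 16 → 1  (reaches 1)
3422: 3422 → 390 → 101 → 61 → 178 → 125 → 218 → 269 → 170 → 200 → 208 → 169 → 181 → 146 → 85 → 50 → 13 → 169  (repeats 169)
base-16 happy: 3421

1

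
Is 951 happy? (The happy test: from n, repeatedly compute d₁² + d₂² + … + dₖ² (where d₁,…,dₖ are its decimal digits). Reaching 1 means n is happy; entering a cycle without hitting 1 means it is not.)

951 → 9² + 5² + 1² = 81 + 25 + 1 = 107
107 → 1² + 0² + 7² = 1 + 0 + 49 = 50
50 → 5² + 0² = 25 + 0 = 25
25 → 2² + 5² = 4 + 25 = 29
29 → 2² + 9² = 4 + 81 = 85
85 → 8² + 5² = 64 + 25 = 89
89 → 8² + 9² = 64 + 81 = 145
145 → 1² + 4² + 5² = 1 + 16 + 25 = 42
42 → 4² + 2² = 16 + 4 = 20
20 → 2² + 0² = 4 + 0 = 4
4 → 4² = 16
16 → 1² + 6² = 1 + 36 = 37
37 → 3² + 7² = 9 + 49 = 58
58 → 5² + 8² = 25 + 64 = 89  — 89 already seen; the sequence cycles without reaching 1.

not happy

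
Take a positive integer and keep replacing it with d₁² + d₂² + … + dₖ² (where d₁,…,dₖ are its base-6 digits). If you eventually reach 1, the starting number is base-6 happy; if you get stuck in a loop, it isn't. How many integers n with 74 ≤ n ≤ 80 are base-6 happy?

74: 74 → 8 → 5 → 25 → 17 → 29 → 41 → 26 → 20 → 13 → 5  (repeats 5)
75: 75 → 13 → 5 → 25 → 17 → 29 → 41 → 26 → 20 → 13  (repeats 13)
76: 76 → 20 → 13 → 5 → 25 → 17 → 29 → 41 → 26 → 20  (repeats 20)
77: 77 → 29 → 41 → 26 → 20 → 13 → 5 → 25 → 17 → 29  (repeats 29)
78: 78 → 5 → 25 → 17 → 29 → 41 → 26 → 20 → 13 → 5  (repeats 5)
79: 79 → 6 → 1  (reaches 1)
80: 80 → 9 → 10 → 17 → 29 → 41 → 26 → 20 → 13 → 5 → 25 → 17  (repeats 17)
base-6 happy: 79

1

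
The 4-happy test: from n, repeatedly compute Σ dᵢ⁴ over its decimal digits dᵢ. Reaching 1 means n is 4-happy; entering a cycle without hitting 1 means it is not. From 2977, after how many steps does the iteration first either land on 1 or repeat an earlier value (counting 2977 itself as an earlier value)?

2977 → 2⁴ + 9⁴ + 7⁴ + 7⁴ = 11379
11379 → 1⁴ + 1⁴ + 3⁴ + 7⁴ + 9⁴ = 9045
9045 → 9⁴ + 0⁴ + 4⁴ + 5⁴ = 7442
7442 → 7⁴ + 4⁴ + 4⁴ + 2⁴ = 2929
2929 → 2⁴ + 9⁴ + 2⁴ + 9⁴ = 13154
13154 → 1⁴ + 3⁴ + 1⁴ + 5⁴ + 4⁴ = 964
964 → 9⁴ + 6⁴ + 4⁴ = 8113
8113 → 8⁴ + 1⁴ + 1⁴ + 3⁴ = 4179
4179 → 4⁴ + 1⁴ + 7⁴ + 9⁴ = 9219
9219 → 9⁴ + 2⁴ + 1⁴ + 9⁴ = 13139
13139 → 1⁴ + 3⁴ + 1⁴ + 3⁴ + 9⁴ = 6725
6725 → 6⁴ + 7⁴ + 2⁴ + 5⁴ = 4338
4338 → 4⁴ + 3⁴ + 3⁴ + 8⁴ = 4514
4514 → 4⁴ + 5⁴ + 1⁴ + 4⁴ = 1138
1138 → 1⁴ + 1⁴ + 3⁴ + 8⁴ = 4179  — 4179 repeats.
That took 15 steps.

15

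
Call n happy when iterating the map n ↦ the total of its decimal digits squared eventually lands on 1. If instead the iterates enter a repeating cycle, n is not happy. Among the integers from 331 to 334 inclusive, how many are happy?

1

331: 331 → 19 → 82 → 68 → 100 → 1  — happy
332: 332 → 22 → 8 → 64 → 52 → 29 → 85 → 89 → 145 → 42 → 20 → 4 → 16 → 37 → 58 → 89  — not happy
333: 333 → 27 → 53 → 34 → 25 → 29 → 85 → 89 → 145 → 42 → 20 → 4 → 16 → 37 → 58 → 89  — not happy
334: 334 → 34 → 25 → 29 → 85 → 89 → 145 → 42 → 20 → 4 → 16 → 37 → 58 → 89  — not happy
happy: 331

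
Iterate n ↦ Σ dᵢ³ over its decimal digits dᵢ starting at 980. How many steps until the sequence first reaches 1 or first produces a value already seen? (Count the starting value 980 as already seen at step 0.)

4

980 → 9³ + 8³ + 0³ = 1241
1241 → 1³ + 2³ + 4³ + 1³ = 74
74 → 7³ + 4³ = 407
407 → 4³ + 0³ + 7³ = 407  — 407 repeats.
That took 4 steps.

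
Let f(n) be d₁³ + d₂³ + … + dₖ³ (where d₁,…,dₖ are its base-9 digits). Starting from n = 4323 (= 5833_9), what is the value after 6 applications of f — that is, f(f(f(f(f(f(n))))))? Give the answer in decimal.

4323 = (5,8,3,3)_9 → 691
691 = (8,4,7)_9 → 919
919 = (1,2,3,1)_9 → 37
37 = (4,1)_9 → 65
65 = (7,2)_9 → 351
351 = (4,3,0)_9 → 91

91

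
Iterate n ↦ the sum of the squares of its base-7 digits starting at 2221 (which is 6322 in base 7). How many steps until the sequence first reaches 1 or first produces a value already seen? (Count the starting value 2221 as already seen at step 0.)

6

2221 = (6,3,2,2)_7 → 53
53 = (1,0,4)_7 → 17
17 = (2,3)_7 → 13
13 = (1,6)_7 → 37
37 = (5,2)_7 → 29
29 = (4,1)_7 → 17  — 17 repeats.
That took 6 steps.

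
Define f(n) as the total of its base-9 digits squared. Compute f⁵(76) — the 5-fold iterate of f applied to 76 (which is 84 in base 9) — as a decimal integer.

4

76 = (8,4)_9 → 8² + 4² = 64 + 16 = 80
80 = (8,8)_9 → 8² + 8² = 64 + 64 = 128
128 = (1,5,2)_9 → 1² + 5² + 2² = 1 + 25 + 4 = 30
30 = (3,3)_9 → 3² + 3² = 9 + 9 = 18
18 = (2,0)_9 → 2² + 0² = 4 + 0 = 4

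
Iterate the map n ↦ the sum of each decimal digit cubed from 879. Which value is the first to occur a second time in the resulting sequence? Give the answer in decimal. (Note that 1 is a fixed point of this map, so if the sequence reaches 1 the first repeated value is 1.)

153

879 → 8³ + 7³ + 9³ = 512 + 343 + 729 = 1584
1584 → 1³ + 5³ + 8³ + 4³ = 1 + 125 + 512 + 64 = 702
702 → 7³ + 0³ + 2³ = 343 + 0 + 8 = 351
351 → 3³ + 5³ + 1³ = 27 + 125 + 1 = 153
153 → 1³ + 5³ + 3³ = 1 + 125 + 27 = 153  — 153 already appeared earlier.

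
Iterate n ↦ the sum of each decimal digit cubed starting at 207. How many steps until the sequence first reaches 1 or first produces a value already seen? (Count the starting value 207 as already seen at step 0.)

3

207 → 2³ + 0³ + 7³ = 8 + 0 + 343 = 351
351 → 3³ + 5³ + 1³ = 27 + 125 + 1 = 153
153 → 1³ + 5³ + 3³ = 1 + 125 + 27 = 153  — 153 repeats.
That took 3 steps.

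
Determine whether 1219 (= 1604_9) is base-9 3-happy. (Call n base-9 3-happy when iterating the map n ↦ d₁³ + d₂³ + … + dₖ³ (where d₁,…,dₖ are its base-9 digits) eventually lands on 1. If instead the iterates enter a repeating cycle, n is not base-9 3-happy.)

1219 = (1,6,0,4)_9 → 1³ + 6³ + 0³ + 4³ = 1 + 216 + 0 + 64 = 281
281 = (3,4,2)_9 → 3³ + 4³ + 2³ = 27 + 64 + 8 = 99
99 = (1,2,0)_9 → 1³ + 2³ + 0³ = 1 + 8 + 0 = 9
9 = (1,0)_9 → 1³ + 0³ = 1 + 0 = 1  — reached 1.

base-9 3-happy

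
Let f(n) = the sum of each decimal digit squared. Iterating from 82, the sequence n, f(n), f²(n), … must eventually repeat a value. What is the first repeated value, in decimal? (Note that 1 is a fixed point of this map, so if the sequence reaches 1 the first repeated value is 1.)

82 → 8² + 2² = 68
68 → 6² + 8² = 100
100 → 1² + 0² + 0² = 1  — reached the fixed point 1.
1 → 1, so 1 is the first repeated value.

1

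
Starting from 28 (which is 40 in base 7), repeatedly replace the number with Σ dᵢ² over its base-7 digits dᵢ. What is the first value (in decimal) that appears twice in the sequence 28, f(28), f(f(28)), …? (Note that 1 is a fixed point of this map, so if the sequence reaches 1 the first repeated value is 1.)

16

28 = (4,0)_7 → 4² + 0² = 16
16 = (2,2)_7 → 2² + 2² = 8
8 = (1,1)_7 → 1² + 1² = 2
2 = (2)_7 → 2² = 4
4 = (4)_7 → 4² = 16  — 16 already appeared earlier.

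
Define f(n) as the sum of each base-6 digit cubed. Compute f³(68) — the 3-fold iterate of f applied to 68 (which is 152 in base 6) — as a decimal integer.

68 = (1,5,2)_6 → 134
134 = (3,4,2)_6 → 99
99 = (2,4,3)_6 → 99

99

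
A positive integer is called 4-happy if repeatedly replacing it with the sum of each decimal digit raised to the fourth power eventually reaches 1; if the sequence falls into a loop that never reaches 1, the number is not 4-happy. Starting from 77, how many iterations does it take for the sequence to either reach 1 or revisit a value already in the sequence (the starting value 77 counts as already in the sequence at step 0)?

77 → 7⁴ + 7⁴ = 4802
4802 → 4⁴ + 8⁴ + 0⁴ + 2⁴ = 4368
4368 → 4⁴ + 3⁴ + 6⁴ + 8⁴ = 5729
5729 → 5⁴ + 7⁴ + 2⁴ + 9⁴ = 9603
9603 → 9⁴ + 6⁴ + 0⁴ + 3⁴ = 7938
7938 → 7⁴ + 9⁴ + 3⁴ + 8⁴ = 13139
13139 → 1⁴ + 3⁴ + 1⁴ + 3⁴ + 9⁴ = 6725
6725 → 6⁴ + 7⁴ + 2⁴ + 5⁴ = 4338
4338 → 4⁴ + 3⁴ + 3⁴ + 8⁴ = 4514
4514 → 4⁴ + 5⁴ + 1⁴ + 4⁴ = 1138
1138 → 1⁴ + 1⁴ + 3⁴ + 8⁴ = 4179
4179 → 4⁴ + 1⁴ + 7⁴ + 9⁴ = 9219
9219 → 9⁴ + 2⁴ + 1⁴ + 9⁴ = 13139  — 13139 repeats.
That took 13 steps.

13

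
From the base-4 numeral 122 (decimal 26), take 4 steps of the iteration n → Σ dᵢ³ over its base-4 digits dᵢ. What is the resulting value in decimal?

26 = (1,2,2)_4 → 1³ + 2³ + 2³ = 1 + 8 + 8 = 17
17 = (1,0,1)_4 → 1³ + 0³ + 1³ = 1 + 0 + 1 = 2
2 = (2)_4 → 2³ = 8
8 = (2,0)_4 → 2³ + 0³ = 8 + 0 = 8

8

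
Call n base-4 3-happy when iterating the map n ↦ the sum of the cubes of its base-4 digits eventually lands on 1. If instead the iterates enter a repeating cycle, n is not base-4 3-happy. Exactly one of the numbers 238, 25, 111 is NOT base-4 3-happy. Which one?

111

238: 238 → 70 → 10 → 16 → 1  — reaches 1 (base-4 3-happy)
25: 25 → 10 → 16 → 1  — reaches 1 (base-4 3-happy)
111: 111 → 63 → 81 → 3 → 27 → 36 → 9 → 9  — repeats 9 (not base-4 3-happy)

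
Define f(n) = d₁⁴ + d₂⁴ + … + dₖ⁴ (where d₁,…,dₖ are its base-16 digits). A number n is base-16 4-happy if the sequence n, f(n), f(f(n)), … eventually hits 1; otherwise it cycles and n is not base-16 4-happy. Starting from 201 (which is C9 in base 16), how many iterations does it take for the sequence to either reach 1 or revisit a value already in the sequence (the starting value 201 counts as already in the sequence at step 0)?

10

201 = (12,9)_16 → 12⁴ + 9⁴ = 20736 + 6561 = 27297
27297 = (6,10,10,1)_16 → 6⁴ + 10⁴ + 10⁴ + 1⁴ = 1296 + 10000 + 10000 + 1 = 21297
21297 = (5,3,3,1)_16 → 5⁴ + 3⁴ + 3⁴ + 1⁴ = 625 + 81 + 81 + 1 = 788
788 = (3,1,4)_16 → 3⁴ + 1⁴ + 4⁴ = 81 + 1 + 256 = 338
338 = (1,5,2)_16 → 1⁴ + 5⁴ + 2⁴ = 1 + 625 + 16 = 642
642 = (2,8,2)_16 → 2⁴ + 8⁴ + 2⁴ = 16 + 4096 + 16 = 4128
4128 = (1,0,2,0)_16 → 1⁴ + 0⁴ + 2⁴ + 0⁴ = 1 + 0 + 16 + 0 = 17
17 = (1,1)_16 → 1⁴ + 1⁴ = 1 + 1 = 2
2 = (2)_16 → 2⁴ = 16
16 = (1,0)_16 → 1⁴ + 0⁴ = 1 + 0 = 1  — reached 1.
That took 10 steps.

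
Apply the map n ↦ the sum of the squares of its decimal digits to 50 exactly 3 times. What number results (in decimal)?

50 → 5² + 0² = 25 + 0 = 25
25 → 2² + 5² = 4 + 25 = 29
29 → 2² + 9² = 4 + 81 = 85

85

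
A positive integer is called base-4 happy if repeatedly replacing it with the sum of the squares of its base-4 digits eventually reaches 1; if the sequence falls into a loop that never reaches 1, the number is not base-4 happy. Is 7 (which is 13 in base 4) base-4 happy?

base-4 happy

7 = (1,3)_4 → 10
10 = (2,2)_4 → 8
8 = (2,0)_4 → 4
4 = (1,0)_4 → 1  — reached 1.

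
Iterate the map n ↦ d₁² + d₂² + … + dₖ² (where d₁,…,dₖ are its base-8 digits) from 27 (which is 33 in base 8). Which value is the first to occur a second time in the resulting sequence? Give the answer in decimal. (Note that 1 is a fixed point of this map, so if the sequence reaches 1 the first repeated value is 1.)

27 = (3,3)_8 → 3² + 3² = 9 + 9 = 18
18 = (2,2)_8 → 2² + 2² = 4 + 4 = 8
8 = (1,0)_8 → 1² + 0² = 1 + 0 = 1  — reached the fixed point 1.
1 → 1, so 1 is the first repeated value.

1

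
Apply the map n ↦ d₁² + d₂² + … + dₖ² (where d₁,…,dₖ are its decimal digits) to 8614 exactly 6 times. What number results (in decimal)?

8614 → 8² + 6² + 1² + 4² = 117
117 → 1² + 1² + 7² = 51
51 → 5² + 1² = 26
26 → 2² + 6² = 40
40 → 4² + 0² = 16
16 → 1² + 6² = 37

37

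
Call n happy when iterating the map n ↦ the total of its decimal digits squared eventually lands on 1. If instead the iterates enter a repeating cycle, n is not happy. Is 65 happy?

not happy

65 → 6² + 5² = 61
61 → 6² + 1² = 37
37 → 3² + 7² = 58
58 → 5² + 8² = 89
89 → 8² + 9² = 145
145 → 1² + 4² + 5² = 42
42 → 4² + 2² = 20
20 → 2² + 0² = 4
4 → 4² = 16
16 → 1² + 6² = 37  — 37 already seen; the sequence cycles without reaching 1.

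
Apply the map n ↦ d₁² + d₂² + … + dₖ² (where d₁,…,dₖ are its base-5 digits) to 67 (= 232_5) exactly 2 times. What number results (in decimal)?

13

67 = (2,3,2)_5 → 2² + 3² + 2² = 17
17 = (3,2)_5 → 3² + 2² = 13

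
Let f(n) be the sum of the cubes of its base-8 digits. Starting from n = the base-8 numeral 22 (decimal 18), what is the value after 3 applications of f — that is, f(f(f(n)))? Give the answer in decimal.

1

18 = (2,2)_8 → 2³ + 2³ = 16
16 = (2,0)_8 → 2³ + 0³ = 8
8 = (1,0)_8 → 1³ + 0³ = 1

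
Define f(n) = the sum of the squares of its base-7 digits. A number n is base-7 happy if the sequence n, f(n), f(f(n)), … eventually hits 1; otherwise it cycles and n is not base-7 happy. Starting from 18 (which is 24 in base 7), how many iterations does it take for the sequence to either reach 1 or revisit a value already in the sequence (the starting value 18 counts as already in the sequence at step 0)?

18 = (2,4)_7 → 20
20 = (2,6)_7 → 40
40 = (5,5)_7 → 50
50 = (1,0,1)_7 → 2
2 = (2)_7 → 4
4 = (4)_7 → 16
16 = (2,2)_7 → 8
8 = (1,1)_7 → 2  — 2 repeats.
That took 8 steps.

8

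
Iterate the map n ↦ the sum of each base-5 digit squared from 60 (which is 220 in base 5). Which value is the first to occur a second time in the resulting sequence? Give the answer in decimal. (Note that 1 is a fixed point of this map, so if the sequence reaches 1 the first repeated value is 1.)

10

60 = (2,2,0)_5 → 2² + 2² + 0² = 4 + 4 + 0 = 8
8 = (1,3)_5 → 1² + 3² = 1 + 9 = 10
10 = (2,0)_5 → 2² + 0² = 4 + 0 = 4
4 = (4)_5 → 4² = 16
16 = (3,1)_5 → 3² + 1² = 9 + 1 = 10  — 10 already appeared earlier.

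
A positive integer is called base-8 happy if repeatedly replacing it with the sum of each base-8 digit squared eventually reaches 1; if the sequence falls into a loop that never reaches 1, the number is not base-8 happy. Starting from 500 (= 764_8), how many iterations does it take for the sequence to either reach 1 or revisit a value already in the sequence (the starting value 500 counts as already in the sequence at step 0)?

500 = (7,6,4)_8 → 7² + 6² + 4² = 101
101 = (1,4,5)_8 → 1² + 4² + 5² = 42
42 = (5,2)_8 → 5² + 2² = 29
29 = (3,5)_8 → 3² + 5² = 34
34 = (4,2)_8 → 4² + 2² = 20
20 = (2,4)_8 → 2² + 4² = 20  — 20 repeats.
That took 6 steps.

6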